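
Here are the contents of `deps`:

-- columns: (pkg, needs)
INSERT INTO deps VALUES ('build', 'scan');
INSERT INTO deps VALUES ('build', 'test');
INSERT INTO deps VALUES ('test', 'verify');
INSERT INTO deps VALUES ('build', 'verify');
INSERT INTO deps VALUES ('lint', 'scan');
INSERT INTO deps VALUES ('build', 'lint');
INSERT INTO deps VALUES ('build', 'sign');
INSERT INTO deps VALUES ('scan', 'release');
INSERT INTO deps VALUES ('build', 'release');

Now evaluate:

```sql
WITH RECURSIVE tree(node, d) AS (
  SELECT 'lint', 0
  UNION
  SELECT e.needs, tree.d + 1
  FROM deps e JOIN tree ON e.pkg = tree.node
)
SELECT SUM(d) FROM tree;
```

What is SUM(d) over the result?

3

Base: (lint, d=0).
Iteration 1: edges from {lint} -> (scan, d=1).
Iteration 2: edges from {scan} -> (release, d=2).
Iteration 3: no outgoing edges from {release}; recursion stops.
SUM(d) = 0 + 1 + 2 = 3.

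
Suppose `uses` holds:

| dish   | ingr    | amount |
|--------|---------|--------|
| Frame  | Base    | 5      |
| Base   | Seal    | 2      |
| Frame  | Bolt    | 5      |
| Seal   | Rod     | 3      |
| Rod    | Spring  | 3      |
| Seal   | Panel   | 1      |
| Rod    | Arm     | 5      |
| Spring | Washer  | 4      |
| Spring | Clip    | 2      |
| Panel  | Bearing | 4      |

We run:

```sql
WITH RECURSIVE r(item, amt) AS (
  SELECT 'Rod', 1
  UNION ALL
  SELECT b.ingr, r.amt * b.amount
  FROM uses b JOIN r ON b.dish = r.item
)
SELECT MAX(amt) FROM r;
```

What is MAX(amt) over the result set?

Base: (Rod, amt=1).
Iteration 1: components of {Rod} -> Arm = 1*5 = 5, Spring = 1*3 = 3.
Iteration 2: components of {Arm,Spring} -> Clip = 3*2 = 6, Washer = 3*4 = 12.
Iteration 3: no further components; recursion stops.
amt values: 1, 3, 5, 12, 6; the maximum is 12.

12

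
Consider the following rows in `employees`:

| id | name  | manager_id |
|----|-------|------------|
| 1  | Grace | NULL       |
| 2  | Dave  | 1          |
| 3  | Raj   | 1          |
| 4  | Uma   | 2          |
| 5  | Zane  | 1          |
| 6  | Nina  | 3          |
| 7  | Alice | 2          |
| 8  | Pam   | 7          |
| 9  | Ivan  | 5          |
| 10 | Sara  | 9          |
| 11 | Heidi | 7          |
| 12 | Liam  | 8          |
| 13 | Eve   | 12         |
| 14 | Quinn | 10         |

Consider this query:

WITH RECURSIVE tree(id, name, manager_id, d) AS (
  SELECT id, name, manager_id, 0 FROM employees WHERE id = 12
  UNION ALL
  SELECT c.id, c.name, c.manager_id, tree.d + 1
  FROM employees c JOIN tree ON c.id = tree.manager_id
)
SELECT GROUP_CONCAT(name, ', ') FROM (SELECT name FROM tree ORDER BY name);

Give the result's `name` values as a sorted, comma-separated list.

Alice, Dave, Grace, Liam, Pam

Base: id=12 (Liam), manager_id=8, d 0.
Iteration 1: join on id=8 -> Pam (id 8, manager_id=7, d 1).
Iteration 2: join on id=7 -> Alice (id 7, manager_id=2, d 2).
Iteration 3: join on id=2 -> Dave (id 2, manager_id=1, d 3).
Iteration 4: join on id=1 -> Grace (id 1, manager_id=NULL, d 4).
Iteration 5: manager_id is NULL; no match; recursion stops.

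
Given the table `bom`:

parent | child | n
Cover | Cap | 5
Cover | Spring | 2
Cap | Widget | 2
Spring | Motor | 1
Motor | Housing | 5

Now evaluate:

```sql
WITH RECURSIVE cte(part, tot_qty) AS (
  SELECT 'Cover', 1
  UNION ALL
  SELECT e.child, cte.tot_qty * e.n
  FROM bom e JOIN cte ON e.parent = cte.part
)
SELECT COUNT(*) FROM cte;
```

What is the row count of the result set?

Base: (Cover, tot_qty=1).
Iteration 1: components of {Cover} -> Cap = 1*5 = 5, Spring = 1*2 = 2.
Iteration 2: components of {Cap,Spring} -> Motor = 2*1 = 2, Widget = 5*2 = 10.
Iteration 3: components of {Motor,Widget} -> Housing = 2*5 = 10.
Iteration 4: no further components; recursion stops.
Total rows emitted: 6.

6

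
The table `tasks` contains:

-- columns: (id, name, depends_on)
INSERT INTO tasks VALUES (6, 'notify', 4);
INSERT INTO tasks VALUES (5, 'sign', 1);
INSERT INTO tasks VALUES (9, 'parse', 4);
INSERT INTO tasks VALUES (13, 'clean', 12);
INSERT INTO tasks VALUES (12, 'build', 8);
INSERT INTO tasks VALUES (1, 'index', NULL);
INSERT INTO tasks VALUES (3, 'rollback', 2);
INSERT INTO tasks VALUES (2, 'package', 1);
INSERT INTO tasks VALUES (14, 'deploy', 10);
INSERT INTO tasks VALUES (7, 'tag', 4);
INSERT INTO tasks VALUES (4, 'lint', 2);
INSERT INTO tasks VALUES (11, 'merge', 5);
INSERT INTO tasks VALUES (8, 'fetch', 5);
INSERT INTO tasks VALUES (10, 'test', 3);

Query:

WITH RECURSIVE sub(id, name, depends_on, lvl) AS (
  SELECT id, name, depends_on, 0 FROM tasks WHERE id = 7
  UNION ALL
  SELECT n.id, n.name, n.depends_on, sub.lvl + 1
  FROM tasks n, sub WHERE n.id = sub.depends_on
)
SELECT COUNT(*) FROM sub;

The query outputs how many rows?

4

Base: id=7 (tag), depends_on=4, lvl 0.
Iteration 1: join on id=4 -> lint (id 4, depends_on=2, lvl 1).
Iteration 2: join on id=2 -> package (id 2, depends_on=1, lvl 2).
Iteration 3: join on id=1 -> index (id 1, depends_on=NULL, lvl 3).
Iteration 4: depends_on is NULL; no match; recursion stops.
Total rows emitted: 4.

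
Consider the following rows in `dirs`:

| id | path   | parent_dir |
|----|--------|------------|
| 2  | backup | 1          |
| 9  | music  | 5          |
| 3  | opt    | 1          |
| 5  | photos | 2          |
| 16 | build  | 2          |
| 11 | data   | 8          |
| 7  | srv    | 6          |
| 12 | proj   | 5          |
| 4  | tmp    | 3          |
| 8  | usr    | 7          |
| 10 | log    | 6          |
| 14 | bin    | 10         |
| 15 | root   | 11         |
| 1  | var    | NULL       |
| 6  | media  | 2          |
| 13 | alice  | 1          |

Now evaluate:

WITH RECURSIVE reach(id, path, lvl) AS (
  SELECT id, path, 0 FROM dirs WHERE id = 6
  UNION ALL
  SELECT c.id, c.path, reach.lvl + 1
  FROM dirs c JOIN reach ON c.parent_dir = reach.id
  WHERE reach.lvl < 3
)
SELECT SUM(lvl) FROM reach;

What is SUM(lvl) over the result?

9

Base: id=6 (media) at lvl 0.
Iteration 1: rows with parent_dir in {6} -> srv (id 7, lvl 1), log (id 10, lvl 1).
Iteration 2: rows with parent_dir in {7,10} -> usr (id 8, lvl 2), bin (id 14, lvl 2).
Iteration 3: rows with parent_dir in {8,14} -> data (id 11, lvl 3).
Iteration 4: lvl < 3 fails for all current rows; recursion stops.
SUM(lvl) = 0 + 1 + 1 + 2 + 2 + 3 = 9.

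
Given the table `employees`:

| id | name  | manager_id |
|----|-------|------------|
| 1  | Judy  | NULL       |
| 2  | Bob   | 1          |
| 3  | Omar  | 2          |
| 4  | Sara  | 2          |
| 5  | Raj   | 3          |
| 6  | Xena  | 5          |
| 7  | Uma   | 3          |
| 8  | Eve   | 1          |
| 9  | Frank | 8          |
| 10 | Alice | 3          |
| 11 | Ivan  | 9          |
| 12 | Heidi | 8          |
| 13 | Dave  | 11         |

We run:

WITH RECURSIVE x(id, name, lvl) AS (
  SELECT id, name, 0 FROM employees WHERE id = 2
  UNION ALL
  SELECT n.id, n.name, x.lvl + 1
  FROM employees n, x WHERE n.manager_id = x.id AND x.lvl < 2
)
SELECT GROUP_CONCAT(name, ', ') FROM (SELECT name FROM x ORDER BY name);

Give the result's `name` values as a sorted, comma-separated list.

Base: id=2 (Bob) at lvl 0.
Iteration 1: rows with manager_id in {2} -> Omar (id 3, lvl 1), Sara (id 4, lvl 1).
Iteration 2: rows with manager_id in {3,4} -> Raj (id 5, lvl 2), Uma (id 7, lvl 2), Alice (id 10, lvl 2).
Iteration 3: lvl < 2 fails for all current rows; recursion stops.

Alice, Bob, Omar, Raj, Sara, Uma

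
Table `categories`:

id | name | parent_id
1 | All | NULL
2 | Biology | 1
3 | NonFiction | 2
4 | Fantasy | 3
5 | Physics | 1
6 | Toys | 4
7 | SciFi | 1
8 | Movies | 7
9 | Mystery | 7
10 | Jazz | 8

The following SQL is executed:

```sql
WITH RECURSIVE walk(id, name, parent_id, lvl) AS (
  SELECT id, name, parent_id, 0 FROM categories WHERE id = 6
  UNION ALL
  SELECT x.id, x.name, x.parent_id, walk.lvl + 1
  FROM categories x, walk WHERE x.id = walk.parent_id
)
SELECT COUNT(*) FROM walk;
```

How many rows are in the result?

Base: id=6 (Toys), parent_id=4, lvl 0.
Iteration 1: join on id=4 -> Fantasy (id 4, parent_id=3, lvl 1).
Iteration 2: join on id=3 -> NonFiction (id 3, parent_id=2, lvl 2).
Iteration 3: join on id=2 -> Biology (id 2, parent_id=1, lvl 3).
Iteration 4: join on id=1 -> All (id 1, parent_id=NULL, lvl 4).
Iteration 5: parent_id is NULL; no match; recursion stops.
Total rows emitted: 5.

5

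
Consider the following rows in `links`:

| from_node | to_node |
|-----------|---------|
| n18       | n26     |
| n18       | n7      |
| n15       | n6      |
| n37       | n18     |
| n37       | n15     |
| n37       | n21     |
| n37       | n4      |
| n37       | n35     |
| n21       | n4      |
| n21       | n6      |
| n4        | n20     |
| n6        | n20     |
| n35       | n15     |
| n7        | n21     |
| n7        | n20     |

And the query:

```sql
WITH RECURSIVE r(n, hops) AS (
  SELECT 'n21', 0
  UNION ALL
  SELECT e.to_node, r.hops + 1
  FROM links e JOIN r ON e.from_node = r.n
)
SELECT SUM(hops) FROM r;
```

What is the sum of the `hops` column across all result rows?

6

Base: (n21, hops=0).
Iteration 1: edges from {n21} -> (n4, hops=1), (n6, hops=1).
Iteration 2: edges from {n4,n6} -> (n20, hops=2) x2. [UNION ALL keeps all 2 new rows, including repeats]
Iteration 3: no outgoing edges from {n20}; recursion stops.
SUM(hops) = 0 + 1 + 1 + 2 + 2 = 6.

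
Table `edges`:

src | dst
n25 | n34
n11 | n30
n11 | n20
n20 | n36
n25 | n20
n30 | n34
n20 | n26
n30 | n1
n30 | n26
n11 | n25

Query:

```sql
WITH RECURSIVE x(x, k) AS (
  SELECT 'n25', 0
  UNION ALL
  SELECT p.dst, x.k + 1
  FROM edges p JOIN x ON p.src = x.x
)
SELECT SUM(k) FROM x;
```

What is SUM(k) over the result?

Base: (n25, k=0).
Iteration 1: edges from {n25} -> (n20, k=1), (n34, k=1).
Iteration 2: edges from {n20,n34} -> (n26, k=2), (n36, k=2).
Iteration 3: no outgoing edges from {n26,n36}; recursion stops.
SUM(k) = 0 + 1 + 1 + 2 + 2 = 6.

6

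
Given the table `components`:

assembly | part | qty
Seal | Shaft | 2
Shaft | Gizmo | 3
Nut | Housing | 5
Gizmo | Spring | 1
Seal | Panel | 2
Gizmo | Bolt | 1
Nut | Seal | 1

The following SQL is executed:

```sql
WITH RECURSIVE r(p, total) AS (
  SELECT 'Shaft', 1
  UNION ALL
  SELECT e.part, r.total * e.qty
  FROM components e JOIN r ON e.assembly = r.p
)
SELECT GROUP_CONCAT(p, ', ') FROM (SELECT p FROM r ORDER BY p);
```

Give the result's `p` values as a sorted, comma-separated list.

Base: (Shaft, total=1).
Iteration 1: components of {Shaft} -> Gizmo = 1*3 = 3.
Iteration 2: components of {Gizmo} -> Bolt = 3*1 = 3, Spring = 3*1 = 3.
Iteration 3: no further components; recursion stops.

Bolt, Gizmo, Shaft, Spring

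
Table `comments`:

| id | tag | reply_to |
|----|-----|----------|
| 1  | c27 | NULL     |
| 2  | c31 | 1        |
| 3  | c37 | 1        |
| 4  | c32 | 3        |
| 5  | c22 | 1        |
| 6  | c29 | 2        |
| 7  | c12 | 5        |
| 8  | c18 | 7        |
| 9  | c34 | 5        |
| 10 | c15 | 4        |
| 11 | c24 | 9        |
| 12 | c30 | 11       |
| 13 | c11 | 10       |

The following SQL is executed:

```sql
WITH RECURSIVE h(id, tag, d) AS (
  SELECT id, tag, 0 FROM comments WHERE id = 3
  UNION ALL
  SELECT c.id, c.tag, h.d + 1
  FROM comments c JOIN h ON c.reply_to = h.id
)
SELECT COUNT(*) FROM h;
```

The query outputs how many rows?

Base: id=3 (c37) at d 0.
Iteration 1: rows with reply_to in {3} -> c32 (id 4, d 1).
Iteration 2: rows with reply_to in {4} -> c15 (id 10, d 2).
Iteration 3: rows with reply_to in {10} -> c11 (id 13, d 3).
Iteration 4: no rows with reply_to in {13}; recursion stops.
Total rows emitted: 4.

4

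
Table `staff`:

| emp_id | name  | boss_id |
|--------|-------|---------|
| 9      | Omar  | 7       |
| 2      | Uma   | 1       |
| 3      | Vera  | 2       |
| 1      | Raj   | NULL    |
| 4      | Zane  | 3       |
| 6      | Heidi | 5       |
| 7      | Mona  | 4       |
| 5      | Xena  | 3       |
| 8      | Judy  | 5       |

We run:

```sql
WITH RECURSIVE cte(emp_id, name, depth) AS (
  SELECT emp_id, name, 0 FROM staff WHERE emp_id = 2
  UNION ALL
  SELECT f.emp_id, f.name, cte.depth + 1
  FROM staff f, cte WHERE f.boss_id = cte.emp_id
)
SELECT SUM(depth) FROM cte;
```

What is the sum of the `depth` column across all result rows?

18

Base: emp_id=2 (Uma) at depth 0.
Iteration 1: rows with boss_id in {2} -> Vera (id 3, depth 1).
Iteration 2: rows with boss_id in {3} -> Zane (id 4, depth 2), Xena (id 5, depth 2).
Iteration 3: rows with boss_id in {4,5} -> Heidi (id 6, depth 3), Mona (id 7, depth 3), Judy (id 8, depth 3).
Iteration 4: rows with boss_id in {6,7,8} -> Omar (id 9, depth 4).
Iteration 5: no rows with boss_id in {9}; recursion stops.
SUM(depth) = 0 + 1 + 2 + 2 + 3 + 3 + 3 + 4 = 18.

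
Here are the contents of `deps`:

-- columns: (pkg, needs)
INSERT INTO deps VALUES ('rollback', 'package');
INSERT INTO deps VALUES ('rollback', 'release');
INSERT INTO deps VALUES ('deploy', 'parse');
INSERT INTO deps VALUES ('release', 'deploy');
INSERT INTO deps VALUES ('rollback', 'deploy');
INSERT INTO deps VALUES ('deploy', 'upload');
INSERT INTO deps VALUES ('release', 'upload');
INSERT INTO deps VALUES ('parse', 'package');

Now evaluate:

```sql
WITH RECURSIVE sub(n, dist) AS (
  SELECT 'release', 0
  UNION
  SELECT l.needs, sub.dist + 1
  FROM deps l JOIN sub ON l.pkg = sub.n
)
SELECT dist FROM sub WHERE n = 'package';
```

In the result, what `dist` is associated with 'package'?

Base: (release, dist=0).
Iteration 1: edges from {release} -> (deploy, dist=1), (upload, dist=1).
Iteration 2: edges from {deploy,upload} -> (parse, dist=2), (upload, dist=2).
Iteration 3: edges from {parse,upload} -> (package, dist=3).
Iteration 4: no outgoing edges from {package}; recursion stops.

3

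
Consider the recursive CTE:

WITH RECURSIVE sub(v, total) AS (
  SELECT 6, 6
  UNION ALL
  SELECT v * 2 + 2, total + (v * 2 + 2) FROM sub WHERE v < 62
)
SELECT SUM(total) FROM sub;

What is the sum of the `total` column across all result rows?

Base: v=6, total=6.
Iteration 1: 6 < 62 holds -> v = 6 * 2 + 2 = 14, total = 6 + 14 = 20.
Iteration 2: 14 < 62 holds -> v = 14 * 2 + 2 = 30, total = 20 + 30 = 50.
Iteration 3: 30 < 62 holds -> v = 30 * 2 + 2 = 62, total = 50 + 62 = 112.
Iteration 4: 62 < 62 fails; recursion stops.
SUM(total) = 6 + 20 + 50 + 112 = 188.

188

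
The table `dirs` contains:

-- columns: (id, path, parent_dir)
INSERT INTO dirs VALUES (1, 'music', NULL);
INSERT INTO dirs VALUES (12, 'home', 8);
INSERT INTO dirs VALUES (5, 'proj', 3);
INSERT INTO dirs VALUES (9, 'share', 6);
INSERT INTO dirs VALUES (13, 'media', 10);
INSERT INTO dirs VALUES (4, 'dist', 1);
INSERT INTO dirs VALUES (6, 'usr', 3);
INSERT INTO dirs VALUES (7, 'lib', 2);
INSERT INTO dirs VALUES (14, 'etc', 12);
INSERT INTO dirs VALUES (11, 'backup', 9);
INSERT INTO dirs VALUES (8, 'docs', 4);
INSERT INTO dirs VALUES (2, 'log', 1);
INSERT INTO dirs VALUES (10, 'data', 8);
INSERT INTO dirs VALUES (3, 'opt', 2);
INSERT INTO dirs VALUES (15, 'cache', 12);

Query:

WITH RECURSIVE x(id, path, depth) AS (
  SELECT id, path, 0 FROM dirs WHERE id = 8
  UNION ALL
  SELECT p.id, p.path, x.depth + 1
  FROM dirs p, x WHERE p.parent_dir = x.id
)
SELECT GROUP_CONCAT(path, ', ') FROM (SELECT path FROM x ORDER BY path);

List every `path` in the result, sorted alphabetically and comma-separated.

cache, data, docs, etc, home, media

Base: id=8 (docs) at depth 0.
Iteration 1: rows with parent_dir in {8} -> data (id 10, depth 1), home (id 12, depth 1).
Iteration 2: rows with parent_dir in {10,12} -> media (id 13, depth 2), etc (id 14, depth 2), cache (id 15, depth 2).
Iteration 3: no rows with parent_dir in {13,14,15}; recursion stops.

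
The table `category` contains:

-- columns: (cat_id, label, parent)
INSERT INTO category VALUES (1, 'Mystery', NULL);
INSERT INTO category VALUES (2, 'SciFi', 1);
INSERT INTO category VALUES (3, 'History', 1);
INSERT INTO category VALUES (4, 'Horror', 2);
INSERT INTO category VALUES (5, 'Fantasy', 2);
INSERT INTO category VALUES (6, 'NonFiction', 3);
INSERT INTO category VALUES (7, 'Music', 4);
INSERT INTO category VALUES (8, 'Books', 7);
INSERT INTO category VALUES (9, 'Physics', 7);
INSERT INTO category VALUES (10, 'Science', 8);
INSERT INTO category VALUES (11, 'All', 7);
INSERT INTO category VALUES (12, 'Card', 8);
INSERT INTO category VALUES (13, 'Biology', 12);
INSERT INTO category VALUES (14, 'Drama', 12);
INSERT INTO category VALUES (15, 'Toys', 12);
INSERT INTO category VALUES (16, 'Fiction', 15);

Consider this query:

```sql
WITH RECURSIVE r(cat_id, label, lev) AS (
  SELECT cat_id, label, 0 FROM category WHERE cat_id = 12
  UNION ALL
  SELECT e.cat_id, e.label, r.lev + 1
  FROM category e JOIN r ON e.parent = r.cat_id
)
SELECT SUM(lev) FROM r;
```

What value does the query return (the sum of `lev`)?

5

Base: cat_id=12 (Card) at lev 0.
Iteration 1: rows with parent in {12} -> Biology (id 13, lev 1), Drama (id 14, lev 1), Toys (id 15, lev 1).
Iteration 2: rows with parent in {13,14,15} -> Fiction (id 16, lev 2).
Iteration 3: no rows with parent in {16}; recursion stops.
SUM(lev) = 0 + 1 + 1 + 1 + 2 = 5.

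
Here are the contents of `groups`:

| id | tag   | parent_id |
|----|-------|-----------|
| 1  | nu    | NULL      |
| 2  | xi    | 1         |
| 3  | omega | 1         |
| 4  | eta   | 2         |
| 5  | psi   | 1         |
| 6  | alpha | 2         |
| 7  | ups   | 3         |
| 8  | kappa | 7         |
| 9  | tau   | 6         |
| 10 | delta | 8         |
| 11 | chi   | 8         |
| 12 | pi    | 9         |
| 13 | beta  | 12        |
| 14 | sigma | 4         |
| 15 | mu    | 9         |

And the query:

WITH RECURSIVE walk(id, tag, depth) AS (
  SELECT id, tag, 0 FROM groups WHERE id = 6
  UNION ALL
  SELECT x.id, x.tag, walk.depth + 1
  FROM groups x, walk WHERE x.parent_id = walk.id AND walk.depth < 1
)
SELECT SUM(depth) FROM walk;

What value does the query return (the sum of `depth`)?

Base: id=6 (alpha) at depth 0.
Iteration 1: rows with parent_id in {6} -> tau (id 9, depth 1).
Iteration 2: depth < 1 fails for all current rows; recursion stops.
SUM(depth) = 0 + 1 = 1.

1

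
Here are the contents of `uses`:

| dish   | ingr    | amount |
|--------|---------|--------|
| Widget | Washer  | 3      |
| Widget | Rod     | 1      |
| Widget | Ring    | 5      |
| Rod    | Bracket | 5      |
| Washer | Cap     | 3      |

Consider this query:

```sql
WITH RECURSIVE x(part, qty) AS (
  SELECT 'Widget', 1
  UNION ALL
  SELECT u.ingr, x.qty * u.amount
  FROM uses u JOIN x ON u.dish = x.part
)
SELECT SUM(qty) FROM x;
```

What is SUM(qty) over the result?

Base: (Widget, qty=1).
Iteration 1: components of {Widget} -> Ring = 1*5 = 5, Rod = 1*1 = 1, Washer = 1*3 = 3.
Iteration 2: components of {Ring,Rod,Washer} -> Bracket = 1*5 = 5, Cap = 3*3 = 9.
Iteration 3: no further components; recursion stops.
SUM(qty) = 1 + 3 + 1 + 5 + 9 + 5 = 24.

24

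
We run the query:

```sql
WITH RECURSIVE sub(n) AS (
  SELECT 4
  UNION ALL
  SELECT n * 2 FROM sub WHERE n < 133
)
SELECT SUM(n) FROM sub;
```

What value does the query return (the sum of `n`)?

Base: n=4.
Iteration 1: 4 < 133 holds -> n = 4 * 2 = 8.
Iteration 2: 8 < 133 holds -> n = 8 * 2 = 16.
Iteration 3: 16 < 133 holds -> n = 16 * 2 = 32.
Iteration 4: 32 < 133 holds -> n = 32 * 2 = 64.
Iteration 5: 64 < 133 holds -> n = 64 * 2 = 128.
Iteration 6: 128 < 133 holds -> n = 128 * 2 = 256.
Iteration 7: 256 < 133 fails; recursion stops.
SUM(n) = 4 + 8 + 16 + 32 + 64 + 128 + 256 = 508.

508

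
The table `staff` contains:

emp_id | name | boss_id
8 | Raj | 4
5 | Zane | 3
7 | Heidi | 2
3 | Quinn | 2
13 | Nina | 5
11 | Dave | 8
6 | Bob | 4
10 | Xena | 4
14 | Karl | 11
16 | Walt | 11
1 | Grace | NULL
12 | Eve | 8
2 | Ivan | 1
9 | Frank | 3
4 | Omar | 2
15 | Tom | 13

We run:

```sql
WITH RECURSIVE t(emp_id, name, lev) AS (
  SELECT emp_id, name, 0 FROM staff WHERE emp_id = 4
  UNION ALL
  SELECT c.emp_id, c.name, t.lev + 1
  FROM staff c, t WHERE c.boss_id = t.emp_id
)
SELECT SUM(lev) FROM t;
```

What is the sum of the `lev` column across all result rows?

Base: emp_id=4 (Omar) at lev 0.
Iteration 1: rows with boss_id in {4} -> Bob (id 6, lev 1), Raj (id 8, lev 1), Xena (id 10, lev 1).
Iteration 2: rows with boss_id in {6,8,10} -> Dave (id 11, lev 2), Eve (id 12, lev 2).
Iteration 3: rows with boss_id in {11,12} -> Karl (id 14, lev 3), Walt (id 16, lev 3).
Iteration 4: no rows with boss_id in {14,16}; recursion stops.
SUM(lev) = 0 + 1 + 1 + 1 + 2 + 2 + 3 + 3 = 13.

13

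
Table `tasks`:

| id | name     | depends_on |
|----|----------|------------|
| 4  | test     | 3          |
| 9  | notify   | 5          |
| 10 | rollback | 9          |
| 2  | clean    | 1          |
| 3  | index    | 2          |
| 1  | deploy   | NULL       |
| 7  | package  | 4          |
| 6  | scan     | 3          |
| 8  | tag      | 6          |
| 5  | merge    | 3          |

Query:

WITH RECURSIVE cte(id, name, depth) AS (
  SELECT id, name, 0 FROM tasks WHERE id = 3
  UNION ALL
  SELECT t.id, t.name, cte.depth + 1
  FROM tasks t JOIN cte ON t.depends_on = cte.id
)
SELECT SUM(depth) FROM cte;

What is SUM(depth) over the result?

12

Base: id=3 (index) at depth 0.
Iteration 1: rows with depends_on in {3} -> test (id 4, depth 1), merge (id 5, depth 1), scan (id 6, depth 1).
Iteration 2: rows with depends_on in {4,5,6} -> package (id 7, depth 2), tag (id 8, depth 2), notify (id 9, depth 2).
Iteration 3: rows with depends_on in {7,8,9} -> rollback (id 10, depth 3).
Iteration 4: no rows with depends_on in {10}; recursion stops.
SUM(depth) = 0 + 1 + 1 + 1 + 2 + 2 + 2 + 3 = 12.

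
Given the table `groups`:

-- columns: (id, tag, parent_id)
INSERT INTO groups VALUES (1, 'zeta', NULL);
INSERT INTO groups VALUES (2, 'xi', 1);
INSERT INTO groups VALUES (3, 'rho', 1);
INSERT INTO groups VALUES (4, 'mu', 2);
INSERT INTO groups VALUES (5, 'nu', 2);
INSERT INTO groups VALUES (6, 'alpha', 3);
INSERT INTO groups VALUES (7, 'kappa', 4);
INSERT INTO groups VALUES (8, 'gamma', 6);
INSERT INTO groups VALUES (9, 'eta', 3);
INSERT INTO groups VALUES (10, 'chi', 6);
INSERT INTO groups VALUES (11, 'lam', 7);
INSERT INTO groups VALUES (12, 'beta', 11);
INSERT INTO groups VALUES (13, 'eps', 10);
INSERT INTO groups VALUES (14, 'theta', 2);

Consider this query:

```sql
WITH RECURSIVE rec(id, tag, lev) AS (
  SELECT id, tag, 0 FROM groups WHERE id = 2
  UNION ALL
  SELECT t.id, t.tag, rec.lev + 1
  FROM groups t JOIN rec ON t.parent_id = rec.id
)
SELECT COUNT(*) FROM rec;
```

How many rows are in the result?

7

Base: id=2 (xi) at lev 0.
Iteration 1: rows with parent_id in {2} -> mu (id 4, lev 1), nu (id 5, lev 1), theta (id 14, lev 1).
Iteration 2: rows with parent_id in {4,5,14} -> kappa (id 7, lev 2).
Iteration 3: rows with parent_id in {7} -> lam (id 11, lev 3).
Iteration 4: rows with parent_id in {11} -> beta (id 12, lev 4).
Iteration 5: no rows with parent_id in {12}; recursion stops.
Total rows emitted: 7.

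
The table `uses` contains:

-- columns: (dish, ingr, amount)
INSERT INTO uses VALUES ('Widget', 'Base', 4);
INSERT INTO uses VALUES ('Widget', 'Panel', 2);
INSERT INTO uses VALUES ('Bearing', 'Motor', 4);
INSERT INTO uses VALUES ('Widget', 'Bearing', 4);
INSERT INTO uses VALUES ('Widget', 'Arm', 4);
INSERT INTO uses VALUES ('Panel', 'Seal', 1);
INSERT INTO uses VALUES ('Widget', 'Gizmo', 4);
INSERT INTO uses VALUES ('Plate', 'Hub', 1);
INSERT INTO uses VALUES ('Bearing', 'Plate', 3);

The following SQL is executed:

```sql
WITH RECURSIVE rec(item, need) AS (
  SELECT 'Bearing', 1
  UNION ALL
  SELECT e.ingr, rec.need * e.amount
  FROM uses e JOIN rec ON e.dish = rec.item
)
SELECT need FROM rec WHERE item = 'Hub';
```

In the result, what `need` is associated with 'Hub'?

Base: (Bearing, need=1).
Iteration 1: components of {Bearing} -> Motor = 1*4 = 4, Plate = 1*3 = 3.
Iteration 2: components of {Motor,Plate} -> Hub = 3*1 = 3.
Iteration 3: no further components; recursion stops.

3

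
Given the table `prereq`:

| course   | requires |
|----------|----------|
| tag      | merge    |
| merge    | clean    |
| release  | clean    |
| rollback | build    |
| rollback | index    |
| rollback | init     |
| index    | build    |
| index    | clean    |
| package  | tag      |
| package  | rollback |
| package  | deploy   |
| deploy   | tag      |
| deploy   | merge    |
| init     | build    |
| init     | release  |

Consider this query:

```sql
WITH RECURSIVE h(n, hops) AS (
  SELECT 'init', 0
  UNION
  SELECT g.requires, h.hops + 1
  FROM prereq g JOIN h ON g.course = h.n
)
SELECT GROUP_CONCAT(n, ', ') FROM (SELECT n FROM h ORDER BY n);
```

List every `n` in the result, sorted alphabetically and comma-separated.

build, clean, init, release

Base: (init, hops=0).
Iteration 1: edges from {init} -> (build, hops=1), (release, hops=1).
Iteration 2: edges from {build,release} -> (clean, hops=2).
Iteration 3: no outgoing edges from {clean}; recursion stops.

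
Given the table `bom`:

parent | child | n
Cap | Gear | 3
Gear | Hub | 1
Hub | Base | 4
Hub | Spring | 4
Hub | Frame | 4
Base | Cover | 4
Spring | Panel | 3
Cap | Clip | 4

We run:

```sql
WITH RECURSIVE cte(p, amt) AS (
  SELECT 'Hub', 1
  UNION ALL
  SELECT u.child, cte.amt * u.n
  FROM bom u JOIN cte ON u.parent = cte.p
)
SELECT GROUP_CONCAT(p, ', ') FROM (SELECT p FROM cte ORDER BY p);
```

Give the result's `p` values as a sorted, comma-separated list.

Base, Cover, Frame, Hub, Panel, Spring

Base: (Hub, amt=1).
Iteration 1: components of {Hub} -> Base = 1*4 = 4, Frame = 1*4 = 4, Spring = 1*4 = 4.
Iteration 2: components of {Base,Frame,Spring} -> Cover = 4*4 = 16, Panel = 4*3 = 12.
Iteration 3: no further components; recursion stops.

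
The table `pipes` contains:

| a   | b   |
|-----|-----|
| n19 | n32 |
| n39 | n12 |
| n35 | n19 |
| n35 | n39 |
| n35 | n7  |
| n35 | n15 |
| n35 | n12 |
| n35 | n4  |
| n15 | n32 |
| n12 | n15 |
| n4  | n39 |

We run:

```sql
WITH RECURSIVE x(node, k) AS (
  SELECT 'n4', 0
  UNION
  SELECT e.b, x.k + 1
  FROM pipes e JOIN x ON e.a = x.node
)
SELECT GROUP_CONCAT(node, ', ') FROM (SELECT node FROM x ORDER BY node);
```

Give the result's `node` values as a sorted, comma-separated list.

Base: (n4, k=0).
Iteration 1: edges from {n4} -> (n39, k=1).
Iteration 2: edges from {n39} -> (n12, k=2).
Iteration 3: edges from {n12} -> (n15, k=3).
Iteration 4: edges from {n15} -> (n32, k=4).
Iteration 5: no outgoing edges from {n32}; recursion stops.

n12, n15, n32, n39, n4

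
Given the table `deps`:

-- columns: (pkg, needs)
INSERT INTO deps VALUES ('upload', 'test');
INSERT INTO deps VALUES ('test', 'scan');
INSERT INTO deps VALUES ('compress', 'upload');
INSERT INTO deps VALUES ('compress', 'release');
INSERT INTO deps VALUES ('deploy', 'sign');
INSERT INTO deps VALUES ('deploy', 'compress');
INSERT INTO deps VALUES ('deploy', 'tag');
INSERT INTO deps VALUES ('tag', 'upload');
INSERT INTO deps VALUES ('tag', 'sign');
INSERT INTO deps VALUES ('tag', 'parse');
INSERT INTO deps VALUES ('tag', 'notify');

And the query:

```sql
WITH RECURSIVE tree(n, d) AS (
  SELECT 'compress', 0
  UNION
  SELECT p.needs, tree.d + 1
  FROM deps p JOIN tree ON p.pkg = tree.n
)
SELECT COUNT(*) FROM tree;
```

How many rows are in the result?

Base: (compress, d=0).
Iteration 1: edges from {compress} -> (release, d=1), (upload, d=1).
Iteration 2: edges from {release,upload} -> (test, d=2).
Iteration 3: edges from {test} -> (scan, d=3).
Iteration 4: no outgoing edges from {scan}; recursion stops.
Total rows emitted: 5.

5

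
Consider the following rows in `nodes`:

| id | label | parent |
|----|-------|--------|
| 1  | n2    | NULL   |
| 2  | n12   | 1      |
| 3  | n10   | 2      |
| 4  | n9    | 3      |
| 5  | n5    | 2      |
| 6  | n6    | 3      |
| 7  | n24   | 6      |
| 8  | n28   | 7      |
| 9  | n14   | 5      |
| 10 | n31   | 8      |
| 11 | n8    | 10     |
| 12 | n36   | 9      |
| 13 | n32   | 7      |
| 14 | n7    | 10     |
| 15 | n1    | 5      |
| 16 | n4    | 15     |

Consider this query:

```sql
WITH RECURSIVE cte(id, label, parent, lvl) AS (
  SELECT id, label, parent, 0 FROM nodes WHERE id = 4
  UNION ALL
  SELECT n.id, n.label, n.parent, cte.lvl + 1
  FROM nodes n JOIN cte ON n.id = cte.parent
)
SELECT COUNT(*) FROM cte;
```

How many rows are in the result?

Base: id=4 (n9), parent=3, lvl 0.
Iteration 1: join on id=3 -> n10 (id 3, parent=2, lvl 1).
Iteration 2: join on id=2 -> n12 (id 2, parent=1, lvl 2).
Iteration 3: join on id=1 -> n2 (id 1, parent=NULL, lvl 3).
Iteration 4: parent is NULL; no match; recursion stops.
Total rows emitted: 4.

4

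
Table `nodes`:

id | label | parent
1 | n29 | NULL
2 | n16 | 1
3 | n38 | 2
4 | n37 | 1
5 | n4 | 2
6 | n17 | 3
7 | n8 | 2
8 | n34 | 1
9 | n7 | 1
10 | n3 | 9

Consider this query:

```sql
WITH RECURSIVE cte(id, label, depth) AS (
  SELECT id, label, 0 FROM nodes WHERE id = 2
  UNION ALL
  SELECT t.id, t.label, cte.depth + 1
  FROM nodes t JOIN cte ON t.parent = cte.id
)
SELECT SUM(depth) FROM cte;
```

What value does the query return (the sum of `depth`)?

Base: id=2 (n16) at depth 0.
Iteration 1: rows with parent in {2} -> n38 (id 3, depth 1), n4 (id 5, depth 1), n8 (id 7, depth 1).
Iteration 2: rows with parent in {3,5,7} -> n17 (id 6, depth 2).
Iteration 3: no rows with parent in {6}; recursion stops.
SUM(depth) = 0 + 1 + 1 + 1 + 2 = 5.

5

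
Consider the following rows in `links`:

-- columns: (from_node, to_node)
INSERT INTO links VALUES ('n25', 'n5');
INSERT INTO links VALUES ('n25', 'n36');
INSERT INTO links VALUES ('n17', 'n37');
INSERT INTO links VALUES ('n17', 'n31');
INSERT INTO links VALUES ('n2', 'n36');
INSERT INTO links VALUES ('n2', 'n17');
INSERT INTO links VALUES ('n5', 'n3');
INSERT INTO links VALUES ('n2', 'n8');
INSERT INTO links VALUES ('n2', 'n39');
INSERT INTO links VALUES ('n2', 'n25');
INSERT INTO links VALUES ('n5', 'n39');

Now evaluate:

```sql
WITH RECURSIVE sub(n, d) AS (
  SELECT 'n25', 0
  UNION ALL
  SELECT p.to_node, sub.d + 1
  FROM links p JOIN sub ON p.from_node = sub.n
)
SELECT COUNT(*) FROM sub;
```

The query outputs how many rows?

5

Base: (n25, d=0).
Iteration 1: edges from {n25} -> (n36, d=1), (n5, d=1).
Iteration 2: edges from {n36,n5} -> (n3, d=2), (n39, d=2).
Iteration 3: no outgoing edges from {n3,n39}; recursion stops.
Total rows emitted: 5.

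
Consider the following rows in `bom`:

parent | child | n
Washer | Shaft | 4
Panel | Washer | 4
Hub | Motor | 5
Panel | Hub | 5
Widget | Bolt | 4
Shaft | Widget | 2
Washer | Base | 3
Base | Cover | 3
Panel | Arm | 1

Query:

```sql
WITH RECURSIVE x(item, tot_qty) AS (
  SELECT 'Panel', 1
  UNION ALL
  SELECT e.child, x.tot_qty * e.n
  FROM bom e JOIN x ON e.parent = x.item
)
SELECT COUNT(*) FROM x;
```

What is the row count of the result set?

Base: (Panel, tot_qty=1).
Iteration 1: components of {Panel} -> Arm = 1*1 = 1, Hub = 1*5 = 5, Washer = 1*4 = 4.
Iteration 2: components of {Arm,Hub,Washer} -> Base = 4*3 = 12, Motor = 5*5 = 25, Shaft = 4*4 = 16.
Iteration 3: components of {Base,Motor,Shaft} -> Cover = 12*3 = 36, Widget = 16*2 = 32.
Iteration 4: components of {Cover,Widget} -> Bolt = 32*4 = 128.
Iteration 5: no further components; recursion stops.
Total rows emitted: 10.

10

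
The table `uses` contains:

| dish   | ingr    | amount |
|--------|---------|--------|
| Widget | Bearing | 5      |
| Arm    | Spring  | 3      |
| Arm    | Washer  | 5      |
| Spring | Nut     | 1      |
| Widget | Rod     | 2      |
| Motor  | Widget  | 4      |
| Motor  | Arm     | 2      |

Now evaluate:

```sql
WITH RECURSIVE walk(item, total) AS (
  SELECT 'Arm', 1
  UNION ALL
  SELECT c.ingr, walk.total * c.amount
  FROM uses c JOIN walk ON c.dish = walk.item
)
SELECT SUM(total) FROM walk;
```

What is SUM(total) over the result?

Base: (Arm, total=1).
Iteration 1: components of {Arm} -> Spring = 1*3 = 3, Washer = 1*5 = 5.
Iteration 2: components of {Spring,Washer} -> Nut = 3*1 = 3.
Iteration 3: no further components; recursion stops.
SUM(total) = 1 + 3 + 5 + 3 = 12.

12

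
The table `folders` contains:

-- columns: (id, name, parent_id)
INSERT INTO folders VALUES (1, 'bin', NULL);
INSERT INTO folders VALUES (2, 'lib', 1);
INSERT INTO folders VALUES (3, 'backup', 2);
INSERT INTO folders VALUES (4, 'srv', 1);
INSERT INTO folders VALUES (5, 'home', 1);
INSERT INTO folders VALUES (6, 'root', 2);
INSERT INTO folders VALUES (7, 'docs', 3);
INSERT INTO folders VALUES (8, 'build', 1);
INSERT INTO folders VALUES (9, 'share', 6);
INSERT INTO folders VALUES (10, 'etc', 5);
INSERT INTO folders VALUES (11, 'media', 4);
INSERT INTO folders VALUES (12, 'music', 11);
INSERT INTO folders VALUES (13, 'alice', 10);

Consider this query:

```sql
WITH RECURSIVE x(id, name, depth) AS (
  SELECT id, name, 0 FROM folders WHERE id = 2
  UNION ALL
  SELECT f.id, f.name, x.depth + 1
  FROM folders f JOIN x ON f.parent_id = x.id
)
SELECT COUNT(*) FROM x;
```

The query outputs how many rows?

Base: id=2 (lib) at depth 0.
Iteration 1: rows with parent_id in {2} -> backup (id 3, depth 1), root (id 6, depth 1).
Iteration 2: rows with parent_id in {3,6} -> docs (id 7, depth 2), share (id 9, depth 2).
Iteration 3: no rows with parent_id in {7,9}; recursion stops.
Total rows emitted: 5.

5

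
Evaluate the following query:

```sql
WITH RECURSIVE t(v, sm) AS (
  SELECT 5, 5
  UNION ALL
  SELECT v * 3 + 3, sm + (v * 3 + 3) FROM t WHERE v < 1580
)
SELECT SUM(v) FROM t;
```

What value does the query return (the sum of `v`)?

7094

Base: v=5, sm=5.
Iteration 1: 5 < 1580 holds -> v = 5 * 3 + 3 = 18, sm = 5 + 18 = 23.
Iteration 2: 18 < 1580 holds -> v = 18 * 3 + 3 = 57, sm = 23 + 57 = 80.
Iteration 3: 57 < 1580 holds -> v = 57 * 3 + 3 = 174, sm = 80 + 174 = 254.
Iteration 4: 174 < 1580 holds -> v = 174 * 3 + 3 = 525, sm = 254 + 525 = 779.
Iteration 5: 525 < 1580 holds -> v = 525 * 3 + 3 = 1578, sm = 779 + 1578 = 2357.
Iteration 6: 1578 < 1580 holds -> v = 1578 * 3 + 3 = 4737, sm = 2357 + 4737 = 7094.
Iteration 7: 4737 < 1580 fails; recursion stops.
SUM(v) = 5 + 18 + 57 + 174 + 525 + 1578 + 4737 = 7094.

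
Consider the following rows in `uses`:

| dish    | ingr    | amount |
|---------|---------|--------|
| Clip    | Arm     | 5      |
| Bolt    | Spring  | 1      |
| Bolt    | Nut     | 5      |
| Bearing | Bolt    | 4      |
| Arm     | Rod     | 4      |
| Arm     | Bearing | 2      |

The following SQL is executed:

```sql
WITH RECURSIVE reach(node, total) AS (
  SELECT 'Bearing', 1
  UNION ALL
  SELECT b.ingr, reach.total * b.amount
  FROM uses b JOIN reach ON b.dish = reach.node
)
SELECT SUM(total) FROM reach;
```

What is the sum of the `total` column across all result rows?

Base: (Bearing, total=1).
Iteration 1: components of {Bearing} -> Bolt = 1*4 = 4.
Iteration 2: components of {Bolt} -> Nut = 4*5 = 20, Spring = 4*1 = 4.
Iteration 3: no further components; recursion stops.
SUM(total) = 1 + 4 + 4 + 20 = 29.

29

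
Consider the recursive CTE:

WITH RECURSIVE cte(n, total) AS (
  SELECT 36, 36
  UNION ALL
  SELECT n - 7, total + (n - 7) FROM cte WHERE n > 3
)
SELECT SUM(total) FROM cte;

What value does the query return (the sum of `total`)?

Base: n=36, total=36.
Iteration 1: 36 > 3 holds -> n = 36 - 7 = 29, total = 36 + 29 = 65.
Iteration 2: 29 > 3 holds -> n = 29 - 7 = 22, total = 65 + 22 = 87.
Iteration 3: 22 > 3 holds -> n = 22 - 7 = 15, total = 87 + 15 = 102.
Iteration 4: 15 > 3 holds -> n = 15 - 7 = 8, total = 102 + 8 = 110.
Iteration 5: 8 > 3 holds -> n = 8 - 7 = 1, total = 110 + 1 = 111.
Iteration 6: 1 > 3 fails; recursion stops.
SUM(total) = 36 + 65 + 87 + 102 + 110 + 111 = 511.

511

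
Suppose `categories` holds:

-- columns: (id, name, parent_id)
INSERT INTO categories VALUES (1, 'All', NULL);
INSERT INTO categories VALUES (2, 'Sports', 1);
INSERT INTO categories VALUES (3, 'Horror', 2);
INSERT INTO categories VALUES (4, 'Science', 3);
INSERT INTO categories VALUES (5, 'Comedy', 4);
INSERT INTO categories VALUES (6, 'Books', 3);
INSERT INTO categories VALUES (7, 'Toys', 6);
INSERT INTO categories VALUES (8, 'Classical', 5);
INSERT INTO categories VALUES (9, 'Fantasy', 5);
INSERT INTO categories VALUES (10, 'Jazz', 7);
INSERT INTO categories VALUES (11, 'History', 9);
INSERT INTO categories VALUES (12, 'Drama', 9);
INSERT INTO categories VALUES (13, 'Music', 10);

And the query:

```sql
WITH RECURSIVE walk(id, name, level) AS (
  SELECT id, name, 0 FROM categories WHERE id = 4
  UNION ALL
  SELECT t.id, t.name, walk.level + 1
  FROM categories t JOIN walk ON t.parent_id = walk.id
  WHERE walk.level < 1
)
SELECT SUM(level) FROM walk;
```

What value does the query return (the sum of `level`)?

1

Base: id=4 (Science) at level 0.
Iteration 1: rows with parent_id in {4} -> Comedy (id 5, level 1).
Iteration 2: level < 1 fails for all current rows; recursion stops.
SUM(level) = 0 + 1 = 1.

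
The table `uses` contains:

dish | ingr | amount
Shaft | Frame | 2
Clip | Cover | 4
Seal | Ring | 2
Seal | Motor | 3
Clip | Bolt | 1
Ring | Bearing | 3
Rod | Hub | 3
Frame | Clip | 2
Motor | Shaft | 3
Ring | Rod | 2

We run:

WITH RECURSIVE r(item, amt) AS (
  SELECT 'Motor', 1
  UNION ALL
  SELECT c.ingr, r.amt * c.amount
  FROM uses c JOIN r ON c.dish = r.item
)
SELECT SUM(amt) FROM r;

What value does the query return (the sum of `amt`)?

82

Base: (Motor, amt=1).
Iteration 1: components of {Motor} -> Shaft = 1*3 = 3.
Iteration 2: components of {Shaft} -> Frame = 3*2 = 6.
Iteration 3: components of {Frame} -> Clip = 6*2 = 12.
Iteration 4: components of {Clip} -> Bolt = 12*1 = 12, Cover = 12*4 = 48.
Iteration 5: no further components; recursion stops.
SUM(amt) = 1 + 3 + 6 + 12 + 12 + 48 = 82.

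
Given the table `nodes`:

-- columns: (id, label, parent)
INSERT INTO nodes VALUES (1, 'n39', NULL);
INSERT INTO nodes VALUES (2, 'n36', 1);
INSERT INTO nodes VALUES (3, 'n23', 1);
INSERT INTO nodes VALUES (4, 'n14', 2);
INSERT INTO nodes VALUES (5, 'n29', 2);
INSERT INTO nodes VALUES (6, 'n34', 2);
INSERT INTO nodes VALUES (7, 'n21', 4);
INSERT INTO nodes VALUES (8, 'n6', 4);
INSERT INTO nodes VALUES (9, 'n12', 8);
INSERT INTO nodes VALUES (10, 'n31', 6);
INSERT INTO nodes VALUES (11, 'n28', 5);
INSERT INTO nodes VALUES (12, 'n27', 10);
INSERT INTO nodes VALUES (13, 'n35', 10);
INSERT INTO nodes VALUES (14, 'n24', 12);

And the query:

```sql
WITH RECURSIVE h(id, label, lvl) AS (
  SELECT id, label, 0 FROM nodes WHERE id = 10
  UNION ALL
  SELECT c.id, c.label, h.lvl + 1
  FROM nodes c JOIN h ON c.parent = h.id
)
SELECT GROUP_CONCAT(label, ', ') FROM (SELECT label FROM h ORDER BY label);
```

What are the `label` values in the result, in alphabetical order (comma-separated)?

n24, n27, n31, n35

Base: id=10 (n31) at lvl 0.
Iteration 1: rows with parent in {10} -> n27 (id 12, lvl 1), n35 (id 13, lvl 1).
Iteration 2: rows with parent in {12,13} -> n24 (id 14, lvl 2).
Iteration 3: no rows with parent in {14}; recursion stops.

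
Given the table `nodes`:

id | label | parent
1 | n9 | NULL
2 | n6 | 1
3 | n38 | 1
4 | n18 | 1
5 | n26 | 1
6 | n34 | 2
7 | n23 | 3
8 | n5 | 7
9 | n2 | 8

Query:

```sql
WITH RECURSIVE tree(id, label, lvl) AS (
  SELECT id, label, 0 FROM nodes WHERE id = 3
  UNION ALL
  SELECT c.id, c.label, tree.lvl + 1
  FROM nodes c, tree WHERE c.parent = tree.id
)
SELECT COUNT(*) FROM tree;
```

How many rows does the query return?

4

Base: id=3 (n38) at lvl 0.
Iteration 1: rows with parent in {3} -> n23 (id 7, lvl 1).
Iteration 2: rows with parent in {7} -> n5 (id 8, lvl 2).
Iteration 3: rows with parent in {8} -> n2 (id 9, lvl 3).
Iteration 4: no rows with parent in {9}; recursion stops.
Total rows emitted: 4.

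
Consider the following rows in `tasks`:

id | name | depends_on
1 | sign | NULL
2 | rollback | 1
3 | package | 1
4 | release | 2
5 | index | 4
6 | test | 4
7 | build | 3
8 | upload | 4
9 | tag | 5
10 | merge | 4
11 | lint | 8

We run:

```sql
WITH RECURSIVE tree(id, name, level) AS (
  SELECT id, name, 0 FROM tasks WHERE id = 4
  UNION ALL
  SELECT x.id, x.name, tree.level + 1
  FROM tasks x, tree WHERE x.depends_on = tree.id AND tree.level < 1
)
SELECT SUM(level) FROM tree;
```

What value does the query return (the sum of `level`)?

4

Base: id=4 (release) at level 0.
Iteration 1: rows with depends_on in {4} -> index (id 5, level 1), test (id 6, level 1), upload (id 8, level 1), merge (id 10, level 1).
Iteration 2: level < 1 fails for all current rows; recursion stops.
SUM(level) = 0 + 1 + 1 + 1 + 1 = 4.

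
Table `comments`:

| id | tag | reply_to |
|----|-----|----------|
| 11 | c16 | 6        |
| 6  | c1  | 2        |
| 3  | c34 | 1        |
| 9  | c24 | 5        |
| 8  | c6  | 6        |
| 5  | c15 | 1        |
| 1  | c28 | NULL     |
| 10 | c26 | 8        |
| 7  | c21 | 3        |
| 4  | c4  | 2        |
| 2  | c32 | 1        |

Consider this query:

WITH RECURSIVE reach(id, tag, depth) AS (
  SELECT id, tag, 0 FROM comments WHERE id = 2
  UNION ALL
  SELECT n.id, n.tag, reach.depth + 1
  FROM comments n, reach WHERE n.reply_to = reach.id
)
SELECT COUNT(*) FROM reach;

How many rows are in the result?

Base: id=2 (c32) at depth 0.
Iteration 1: rows with reply_to in {2} -> c4 (id 4, depth 1), c1 (id 6, depth 1).
Iteration 2: rows with reply_to in {4,6} -> c6 (id 8, depth 2), c16 (id 11, depth 2).
Iteration 3: rows with reply_to in {8,11} -> c26 (id 10, depth 3).
Iteration 4: no rows with reply_to in {10}; recursion stops.
Total rows emitted: 6.

6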